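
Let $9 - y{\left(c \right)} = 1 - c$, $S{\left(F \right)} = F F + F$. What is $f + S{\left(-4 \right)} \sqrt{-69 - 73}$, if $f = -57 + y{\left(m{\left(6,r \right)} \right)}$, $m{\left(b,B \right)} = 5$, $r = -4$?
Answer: $-44 + 12 i \sqrt{142} \approx -44.0 + 143.0 i$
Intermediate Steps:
$S{\left(F \right)} = F + F^{2}$ ($S{\left(F \right)} = F^{2} + F = F + F^{2}$)
$y{\left(c \right)} = 8 + c$ ($y{\left(c \right)} = 9 - \left(1 - c\right) = 9 + \left(-1 + c\right) = 8 + c$)
$f = -44$ ($f = -57 + \left(8 + 5\right) = -57 + 13 = -44$)
$f + S{\left(-4 \right)} \sqrt{-69 - 73} = -44 + - 4 \left(1 - 4\right) \sqrt{-69 - 73} = -44 + \left(-4\right) \left(-3\right) \sqrt{-142} = -44 + 12 i \sqrt{142}$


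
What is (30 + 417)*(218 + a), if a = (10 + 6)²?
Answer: 211878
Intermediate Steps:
a = 256 (a = 16² = 256)
(30 + 417)*(218 + a) = (30 + 417)*(218 + 256) = 447*474 = 211878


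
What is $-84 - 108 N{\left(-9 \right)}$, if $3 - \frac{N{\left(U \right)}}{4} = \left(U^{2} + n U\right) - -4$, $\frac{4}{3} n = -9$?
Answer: $61584$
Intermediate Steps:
$n = - \frac{27}{4}$ ($n = \frac{3}{4} \left(-9\right) = - \frac{27}{4} \approx -6.75$)
$N{\left(U \right)} = -4 - 4 U^{2} + 27 U$ ($N{\left(U \right)} = 12 - 4 \left(\left(U^{2} - \frac{27 U}{4}\right) - -4\right) = 12 - 4 \left(\left(U^{2} - \frac{27 U}{4}\right) + 4\right) = 12 - 4 \left(4 + U^{2} - \frac{27 U}{4}\right) = 12 - \left(16 - 27 U + 4 U^{2}\right) = -4 - 4 U^{2} + 27 U$)
$-84 - 108 N{\left(-9 \right)} = -84 - 108 \left(-4 - 4 \left(-9\right)^{2} + 27 \left(-9\right)\right) = -84 - 108 \left(-4 - 324 - 243\right) = -84 - -61668 = -84 + 61668 = 61584$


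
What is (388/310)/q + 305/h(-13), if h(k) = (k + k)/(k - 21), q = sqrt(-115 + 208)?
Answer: 5185/13 + 194*sqrt(93)/14415 ≈ 398.98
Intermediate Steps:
q = sqrt(93) ≈ 9.6436
h(k) = 2*k/(-21 + k) (h(k) = (2*k)/(-21 + k) = 2*k/(-21 + k))
(388/310)/q + 305/h(-13) = (388/310)/(sqrt(93)) + 305/((2*(-13)/(-21 - 13))) = (388*(1/310))*(sqrt(93)/93) + 305/((2*(-13)/(-34))) = 194*(sqrt(93)/93)/155 + 305/((2*(-13)*(-1/34))) = 194*sqrt(93)/14415 + 305/(13/17) = 194*sqrt(93)/14415 + 305*(17/13) = 194*sqrt(93)/14415 + 5185/13 = 5185/13 + 194*sqrt(93)/14415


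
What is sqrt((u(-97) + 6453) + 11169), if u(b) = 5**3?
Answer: sqrt(17747) ≈ 133.22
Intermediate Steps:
u(b) = 125
sqrt((u(-97) + 6453) + 11169) = sqrt((125 + 6453) + 11169) = sqrt(6578 + 11169) = sqrt(17747)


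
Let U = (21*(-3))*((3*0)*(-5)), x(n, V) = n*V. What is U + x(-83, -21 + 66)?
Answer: -3735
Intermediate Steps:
x(n, V) = V*n
U = 0 (U = -0*(-5) = -63*0 = 0)
U + x(-83, -21 + 66) = 0 + (-21 + 66)*(-83) = 0 + 45*(-83) = 0 - 3735 = -3735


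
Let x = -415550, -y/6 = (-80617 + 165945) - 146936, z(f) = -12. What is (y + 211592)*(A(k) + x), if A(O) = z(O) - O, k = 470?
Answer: -241814439680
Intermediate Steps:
A(O) = -12 - O
y = 369648 (y = -6*((-80617 + 165945) - 146936) = -6*(85328 - 146936) = -6*(-61608) = 369648)
(y + 211592)*(A(k) + x) = (369648 + 211592)*((-12 - 1*470) - 415550) = 581240*((-12 - 470) - 415550) = 581240*(-482 - 415550) = 581240*(-416032) = -241814439680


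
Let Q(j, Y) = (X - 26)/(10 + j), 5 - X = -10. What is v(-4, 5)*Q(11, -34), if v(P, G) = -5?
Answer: 55/21 ≈ 2.6190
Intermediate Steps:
X = 15 (X = 5 - 1*(-10) = 5 + 10 = 15)
Q(j, Y) = -11/(10 + j) (Q(j, Y) = (15 - 26)/(10 + j) = -11/(10 + j))
v(-4, 5)*Q(11, -34) = -(-55)/(10 + 11) = -(-55)/21 = -5*(-11/21) = 55/21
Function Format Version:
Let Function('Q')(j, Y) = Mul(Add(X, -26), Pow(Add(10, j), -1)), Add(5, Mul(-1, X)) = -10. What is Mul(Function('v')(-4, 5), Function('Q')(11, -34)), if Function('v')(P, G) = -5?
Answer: Rational(55, 21) ≈ 2.6190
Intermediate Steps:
X = 15 (X = Add(5, Mul(-1, -10)) = Add(5, 10) = 15)
Function('Q')(j, Y) = Mul(-11, Pow(Add(10, j), -1)) (Function('Q')(j, Y) = Mul(Add(15, -26), Pow(Add(10, j), -1)) = Mul(-11, Pow(Add(10, j), -1)))
Mul(Function('v')(-4, 5), Function('Q')(11, -34)) = Mul(-5, Mul(-11, Pow(Add(10, 11), -1))) = Mul(-5, Mul(-11, Pow(21, -1))) = Mul(-5, Mul(-11, Rational(1, 21))) = Mul(-5, Rational(-11, 21)) = Rational(55, 21)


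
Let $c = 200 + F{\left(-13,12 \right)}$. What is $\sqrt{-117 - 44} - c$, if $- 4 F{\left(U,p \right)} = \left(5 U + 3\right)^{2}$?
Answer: $761 + i \sqrt{161} \approx 761.0 + 12.689 i$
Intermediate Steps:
$F{\left(U,p \right)} = - \frac{\left(3 + 5 U\right)^{2}}{4}$ ($F{\left(U,p \right)} = - \frac{\left(5 U + 3\right)^{2}}{4} = - \frac{\left(3 + 5 U\right)^{2}}{4}$)
$c = -761$ ($c = 200 - \frac{\left(3 + 5 \left(-13\right)\right)^{2}}{4} = 200 - \frac{\left(3 - 65\right)^{2}}{4} = 200 - \frac{\left(-62\right)^{2}}{4} = 200 - 961 = -761$)
$\sqrt{-117 - 44} - c = \sqrt{-117 - 44} - -761 = \sqrt{-161} + 761 = i \sqrt{161} + 761 = 761 + i \sqrt{161}$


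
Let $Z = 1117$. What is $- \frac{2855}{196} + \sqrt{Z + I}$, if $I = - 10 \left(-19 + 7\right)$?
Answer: $- \frac{2855}{196} + \sqrt{1237} \approx 20.605$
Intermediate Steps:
$I = 120$ ($I = \left(-10\right) \left(-12\right) = 120$)
$- \frac{2855}{196} + \sqrt{Z + I} = - \frac{2855}{196} + \sqrt{1117 + 120} = \left(-2855\right) \frac{1}{196} + \sqrt{1237} = - \frac{2855}{196} + \sqrt{1237}$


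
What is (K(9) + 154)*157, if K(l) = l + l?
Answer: 27004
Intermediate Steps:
K(l) = 2*l
(K(9) + 154)*157 = (2*9 + 154)*157 = (18 + 154)*157 = 172*157 = 27004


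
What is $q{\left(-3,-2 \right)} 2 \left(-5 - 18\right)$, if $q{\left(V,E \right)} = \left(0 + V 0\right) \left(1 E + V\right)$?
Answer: $0$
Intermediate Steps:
$q{\left(V,E \right)} = 0$ ($q{\left(V,E \right)} = \left(0 + 0\right) \left(E + V\right) = 0 \left(E + V\right) = 0$)
$q{\left(-3,-2 \right)} 2 \left(-5 - 18\right) = 0 \cdot 2 \left(-5 - 18\right) = 0 \left(-5 - 18\right) = 0 \left(-23\right) = 0$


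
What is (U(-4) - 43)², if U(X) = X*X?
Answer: 729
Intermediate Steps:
U(X) = X²
(U(-4) - 43)² = ((-4)² - 43)² = (16 - 43)² = (-27)² = 729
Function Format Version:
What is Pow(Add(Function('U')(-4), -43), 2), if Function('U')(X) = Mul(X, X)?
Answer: 729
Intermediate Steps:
Function('U')(X) = Pow(X, 2)
Pow(Add(Function('U')(-4), -43), 2) = Pow(Add(Pow(-4, 2), -43), 2) = Pow(Add(16, -43), 2) = Pow(-27, 2) = 729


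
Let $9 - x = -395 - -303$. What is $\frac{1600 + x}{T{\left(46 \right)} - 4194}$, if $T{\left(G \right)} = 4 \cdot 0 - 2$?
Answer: $- \frac{1701}{4196} \approx -0.40539$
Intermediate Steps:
$T{\left(G \right)} = -2$ ($T{\left(G \right)} = 0 - 2 = -2$)
$x = 101$ ($x = 9 - \left(-395 - -303\right) = 9 - \left(-395 + 303\right) = 9 - -92 = 9 + 92 = 101$)
$\frac{1600 + x}{T{\left(46 \right)} - 4194} = \frac{1600 + 101}{-2 - 4194} = \frac{1701}{-4196} = 1701 \left(- \frac{1}{4196}\right) = - \frac{1701}{4196}$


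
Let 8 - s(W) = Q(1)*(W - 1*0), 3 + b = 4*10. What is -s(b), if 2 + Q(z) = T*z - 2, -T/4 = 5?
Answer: -896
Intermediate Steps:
T = -20 (T = -4*5 = -20)
b = 37 (b = -3 + 4*10 = -3 + 40 = 37)
Q(z) = -4 - 20*z (Q(z) = -2 + (-20*z - 2) = -2 + (-2 - 20*z) = -4 - 20*z)
s(W) = 8 + 24*W (s(W) = 8 - (-4 - 20*1)*(W - 1*0) = 8 - (-4 - 20)*(W + 0) = 8 - (-24)*W = 8 + 24*W)
-s(b) = -(8 + 24*37) = -(8 + 888) = -1*896 = -896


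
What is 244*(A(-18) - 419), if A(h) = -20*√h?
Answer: -102236 - 14640*I*√2 ≈ -1.0224e+5 - 20704.0*I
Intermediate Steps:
244*(A(-18) - 419) = 244*(-60*I*√2 - 419) = 244*(-419 - 60*I*√2) = -102236 - 14640*I*√2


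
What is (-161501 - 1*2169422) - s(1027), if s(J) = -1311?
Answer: -2329612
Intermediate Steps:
(-161501 - 1*2169422) - s(1027) = (-161501 - 1*2169422) - 1*(-1311) = (-161501 - 2169422) + 1311 = -2330923 + 1311 = -2329612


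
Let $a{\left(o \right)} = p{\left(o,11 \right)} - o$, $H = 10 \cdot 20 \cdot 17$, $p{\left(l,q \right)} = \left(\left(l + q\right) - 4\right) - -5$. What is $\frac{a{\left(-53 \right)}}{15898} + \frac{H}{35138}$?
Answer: $\frac{13618714}{139655981} \approx 0.097516$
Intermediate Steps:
$p{\left(l,q \right)} = 1 + l + q$ ($p{\left(l,q \right)} = \left(-4 + l + q\right) + 5 = 1 + l + q$)
$H = 3400$ ($H = 200 \cdot 17 = 3400$)
$a{\left(o \right)} = 12$ ($a{\left(o \right)} = \left(1 + o + 11\right) - o = \left(12 + o\right) - o = 12$)
$\frac{a{\left(-53 \right)}}{15898} + \frac{H}{35138} = \frac{12}{15898} + \frac{3400}{35138} = 12 \cdot \frac{1}{15898} + 3400 \cdot \frac{1}{35138} = \frac{6}{7949} + \frac{1700}{17569} = \frac{13618714}{139655981}$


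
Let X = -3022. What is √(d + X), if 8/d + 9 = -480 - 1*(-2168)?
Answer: 3*I*√946569830/1679 ≈ 54.973*I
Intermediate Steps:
d = 8/1679 (d = 8/(-9 + (-480 - 1*(-2168))) = 8/(-9 + (-480 + 2168)) = 8/(-9 + 1688) = 8/1679 ≈ 0.0047647)
√(d + X) = √(8/1679 - 3022) = √(-5073930/1679) = 3*I*√946569830/1679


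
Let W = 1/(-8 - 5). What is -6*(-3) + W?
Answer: 233/13 ≈ 17.923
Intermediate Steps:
W = -1/13 (W = 1/(-13) = -1/13 ≈ -0.076923)
-6*(-3) + W = -6*(-3) - 1/13 = 18 - 1/13 = 233/13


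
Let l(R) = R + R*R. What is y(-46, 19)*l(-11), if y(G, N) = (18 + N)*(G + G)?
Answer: -374440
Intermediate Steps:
y(G, N) = 2*G*(18 + N) (y(G, N) = (18 + N)*(2*G) = 2*G*(18 + N))
l(R) = R + R**2
y(-46, 19)*l(-11) = (2*(-46)*(18 + 19))*(-11*(1 - 11)) = (2*(-46)*37)*(-11*(-10)) = -3404*110 = -374440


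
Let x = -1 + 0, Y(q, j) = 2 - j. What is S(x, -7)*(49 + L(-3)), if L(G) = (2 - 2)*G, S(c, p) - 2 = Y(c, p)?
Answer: 539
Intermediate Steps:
x = -1
S(c, p) = 4 - p (S(c, p) = 2 + (2 - p) = 4 - p)
L(G) = 0 (L(G) = 0*G = 0)
S(x, -7)*(49 + L(-3)) = (4 - 1*(-7))*(49 + 0) = (4 + 7)*49 = 11*49 = 539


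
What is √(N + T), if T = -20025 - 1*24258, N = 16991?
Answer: 2*I*√6823 ≈ 165.2*I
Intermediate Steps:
T = -44283 (T = -20025 - 24258 = -44283)
√(N + T) = √(16991 - 44283) = √(-27292) = 2*I*√6823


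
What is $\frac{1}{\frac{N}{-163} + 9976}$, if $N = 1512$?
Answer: $\frac{163}{1624576} \approx 0.00010033$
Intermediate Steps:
$\frac{1}{\frac{N}{-163} + 9976} = \frac{1}{\frac{1512}{-163} + 9976} = \frac{1}{1512 \left(- \frac{1}{163}\right) + 9976} = \frac{1}{- \frac{1512}{163} + 9976} = \frac{1}{\frac{1624576}{163}} = \frac{163}{1624576}$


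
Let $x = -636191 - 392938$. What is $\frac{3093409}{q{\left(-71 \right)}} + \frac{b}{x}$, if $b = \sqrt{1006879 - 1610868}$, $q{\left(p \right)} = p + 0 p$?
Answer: $- \frac{3093409}{71} - \frac{i \sqrt{603989}}{1029129} \approx -43569.0 - 0.00075517 i$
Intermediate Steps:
$q{\left(p \right)} = p$ ($q{\left(p \right)} = p + 0 = p$)
$x = -1029129$ ($x = -636191 - 392938 = -1029129$)
$b = i \sqrt{603989}$ ($b = \sqrt{-603989} = i \sqrt{603989} \approx 777.17 i$)
$\frac{3093409}{q{\left(-71 \right)}} + \frac{b}{x} = \frac{3093409}{-71} + \frac{i \sqrt{603989}}{-1029129} = 3093409 \left(- \frac{1}{71}\right) + i \sqrt{603989} \left(- \frac{1}{1029129}\right) = - \frac{3093409}{71} - \frac{i \sqrt{603989}}{1029129}$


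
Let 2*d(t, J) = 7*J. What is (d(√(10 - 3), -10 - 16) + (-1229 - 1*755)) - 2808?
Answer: -4883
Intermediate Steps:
d(t, J) = 7*J/2 (d(t, J) = (7*J)/2 = 7*J/2)
(d(√(10 - 3), -10 - 16) + (-1229 - 1*755)) - 2808 = (7*(-10 - 16)/2 + (-1229 - 1*755)) - 2808 = ((7/2)*(-26) + (-1229 - 755)) - 2808 = (-91 - 1984) - 2808 = -2075 - 2808 = -4883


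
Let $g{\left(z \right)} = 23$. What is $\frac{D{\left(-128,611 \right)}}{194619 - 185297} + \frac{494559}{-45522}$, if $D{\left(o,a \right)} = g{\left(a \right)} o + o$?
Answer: $- \frac{87965233}{7858446} \approx -11.194$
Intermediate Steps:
$D{\left(o,a \right)} = 24 o$ ($D{\left(o,a \right)} = 23 o + o = 24 o$)
$\frac{D{\left(-128,611 \right)}}{194619 - 185297} + \frac{494559}{-45522} = \frac{24 \left(-128\right)}{194619 - 185297} + \frac{494559}{-45522} = - \frac{3072}{194619 - 185297} + 494559 \left(- \frac{1}{45522}\right) = - \frac{3072}{9322} - \frac{18317}{1686} = \left(-3072\right) \frac{1}{9322} - \frac{18317}{1686} = - \frac{1536}{4661} - \frac{18317}{1686} = - \frac{87965233}{7858446}$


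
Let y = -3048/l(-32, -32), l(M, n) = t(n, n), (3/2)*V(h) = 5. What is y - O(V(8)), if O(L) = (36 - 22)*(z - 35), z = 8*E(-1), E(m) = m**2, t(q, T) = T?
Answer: 1893/4 ≈ 473.25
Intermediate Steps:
V(h) = 10/3 (V(h) = (2/3)*5 = 10/3)
l(M, n) = n
y = 381/4 (y = -3048/(-32) = -3048*(-1/32) = 381/4 ≈ 95.250)
z = 8 (z = 8*(-1)**2 = 8*1 = 8)
O(L) = -378 (O(L) = (36 - 22)*(8 - 35) = 14*(-27) = -378)
y - O(V(8)) = 381/4 - 1*(-378) = 381/4 + 378 = 1893/4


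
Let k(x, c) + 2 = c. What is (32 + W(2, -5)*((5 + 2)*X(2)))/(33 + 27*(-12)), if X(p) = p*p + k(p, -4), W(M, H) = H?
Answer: -34/97 ≈ -0.35052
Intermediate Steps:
k(x, c) = -2 + c
X(p) = -6 + p² (X(p) = p*p + (-2 - 4) = p² - 6 = -6 + p²)
(32 + W(2, -5)*((5 + 2)*X(2)))/(33 + 27*(-12)) = (32 - 5*(5 + 2)*(-6 + 2²))/(33 + 27*(-12)) = (32 - 35*(-6 + 4))/(33 - 324) = (32 - 35*(-2))/(-291) = (32 - 5*(-14))*(-1/291) = (32 + 70)*(-1/291) = 102*(-1/291) = -34/97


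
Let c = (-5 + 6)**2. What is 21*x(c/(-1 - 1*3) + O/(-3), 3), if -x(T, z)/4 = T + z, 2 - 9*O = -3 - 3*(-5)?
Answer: -2359/9 ≈ -262.11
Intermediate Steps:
c = 1 (c = 1**2 = 1)
O = -10/9 (O = 2/9 - (-3 - 3*(-5))/9 = 2/9 - (-3 + 15)/9 = 2/9 - 1/9*12 = 2/9 - 4/3 = -10/9 ≈ -1.1111)
x(T, z) = -4*T - 4*z (x(T, z) = -4*(T + z) = -4*T - 4*z)
21*x(c/(-1 - 1*3) + O/(-3), 3) = 21*(-4*(1/(-1 - 1*3) - 10/9/(-3)) - 4*3) = 21*(-4*(1/(-1 - 3) - 10/9*(-1/3)) - 12) = 21*(-4*(1/(-4) + 10/27) - 12) = 21*(-4*(1*(-1/4) + 10/27) - 12) = 21*(-4*(-1/4 + 10/27) - 12) = 21*(-4*13/108 - 12) = 21*(-13/27 - 12) = 21*(-337/27) = -2359/9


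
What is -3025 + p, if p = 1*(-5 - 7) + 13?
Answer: -3024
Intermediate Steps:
p = 1 (p = 1*(-12) + 13 = -12 + 13 = 1)
-3025 + p = -3025 + 1 = -3024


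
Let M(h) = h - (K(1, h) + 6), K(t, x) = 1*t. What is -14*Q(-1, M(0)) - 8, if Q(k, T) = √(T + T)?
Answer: -8 - 14*I*√14 ≈ -8.0 - 52.383*I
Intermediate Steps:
K(t, x) = t
M(h) = -7 + h (M(h) = h - (1 + 6) = h - 1*7 = h - 7 = -7 + h)
Q(k, T) = √2*√T (Q(k, T) = √(2*T) = √2*√T)
-14*Q(-1, M(0)) - 8 = -14*√2*√(-7 + 0) - 8 = -14*√2*√(-7) - 8 = -14*√2*I*√7 - 8 = -14*I*√14 - 8 = -8 - 14*I*√14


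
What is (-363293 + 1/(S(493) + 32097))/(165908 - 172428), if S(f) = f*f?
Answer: 99958615777/1793951920 ≈ 55.720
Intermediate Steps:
S(f) = f²
(-363293 + 1/(S(493) + 32097))/(165908 - 172428) = (-363293 + 1/(493² + 32097))/(165908 - 172428) = (-363293 + 1/(243049 + 32097))/(-6520) = (-363293 + 1/275146)*(-1/6520) = -99958615777/275146*(-1/6520) = 99958615777/1793951920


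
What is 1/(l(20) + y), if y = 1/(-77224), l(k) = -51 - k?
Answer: -77224/5482905 ≈ -0.014085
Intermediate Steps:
y = -1/77224 ≈ -1.2949e-5
1/(l(20) + y) = 1/((-51 - 1*20) - 1/77224) = 1/((-51 - 20) - 1/77224) = 1/(-71 - 1/77224) = 1/(-5482905/77224) = -77224/5482905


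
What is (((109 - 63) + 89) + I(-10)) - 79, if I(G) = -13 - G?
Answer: 53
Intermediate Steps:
(((109 - 63) + 89) + I(-10)) - 79 = (((109 - 63) + 89) + (-13 - 1*(-10))) - 79 = ((46 + 89) + (-13 + 10)) - 79 = (135 - 3) - 79 = 132 - 79 = 53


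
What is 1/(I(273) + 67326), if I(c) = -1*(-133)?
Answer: 1/67459 ≈ 1.4824e-5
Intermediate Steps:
I(c) = 133
1/(I(273) + 67326) = 1/(133 + 67326) = 1/67459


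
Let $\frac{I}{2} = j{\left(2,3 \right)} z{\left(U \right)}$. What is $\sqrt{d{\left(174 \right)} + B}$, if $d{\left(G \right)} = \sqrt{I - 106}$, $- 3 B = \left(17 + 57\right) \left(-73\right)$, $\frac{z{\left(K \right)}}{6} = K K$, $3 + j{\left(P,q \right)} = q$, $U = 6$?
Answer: $\frac{\sqrt{16206 + 9 i \sqrt{106}}}{3} \approx 42.434 + 0.12131 i$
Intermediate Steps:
$j{\left(P,q \right)} = -3 + q$
$z{\left(K \right)} = 6 K^{2}$ ($z{\left(K \right)} = 6 K K = 6 K^{2}$)
$I = 0$ ($I = 2 \left(-3 + 3\right) 6 \cdot 6^{2} = 2 \cdot 0 \cdot 6 \cdot 36 = 2 \cdot 0 \cdot 216 = 2 \cdot 0 = 0$)
$B = \frac{5402}{3}$ ($B = - \frac{\left(17 + 57\right) \left(-73\right)}{3} = - \frac{74 \left(-73\right)}{3} = \left(- \frac{1}{3}\right) \left(-5402\right) = \frac{5402}{3} \approx 1800.7$)
$d{\left(G \right)} = i \sqrt{106}$ ($d{\left(G \right)} = \sqrt{0 - 106} = \sqrt{-106} = i \sqrt{106}$)
$\sqrt{d{\left(174 \right)} + B} = \sqrt{i \sqrt{106} + \frac{5402}{3}} = \sqrt{\frac{5402}{3} + i \sqrt{106}}$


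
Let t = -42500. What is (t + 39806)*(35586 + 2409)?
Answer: -102358530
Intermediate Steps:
(t + 39806)*(35586 + 2409) = (-42500 + 39806)*(35586 + 2409) = -2694*37995 = -102358530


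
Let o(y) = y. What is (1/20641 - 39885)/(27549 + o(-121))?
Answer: -205816571/141535337 ≈ -1.4542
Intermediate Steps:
(1/20641 - 39885)/(27549 + o(-121)) = (1/20641 - 39885)/(27549 - 121) = (1/20641 - 39885)/27428 = -823266284/20641*1/27428 = -205816571/141535337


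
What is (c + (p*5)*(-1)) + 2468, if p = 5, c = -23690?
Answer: -21247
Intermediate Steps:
(c + (p*5)*(-1)) + 2468 = (-23690 + (5*5)*(-1)) + 2468 = (-23690 + 25*(-1)) + 2468 = (-23690 - 25) + 2468 = -23715 + 2468 = -21247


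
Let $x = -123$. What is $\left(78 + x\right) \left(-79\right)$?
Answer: $3555$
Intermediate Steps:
$\left(78 + x\right) \left(-79\right) = \left(78 - 123\right) \left(-79\right) = \left(-45\right) \left(-79\right) = 3555$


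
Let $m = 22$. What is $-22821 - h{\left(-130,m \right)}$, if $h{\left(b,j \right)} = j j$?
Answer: $-23305$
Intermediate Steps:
$h{\left(b,j \right)} = j^{2}$
$-22821 - h{\left(-130,m \right)} = -22821 - 22^{2} = -22821 - 484 = -23305$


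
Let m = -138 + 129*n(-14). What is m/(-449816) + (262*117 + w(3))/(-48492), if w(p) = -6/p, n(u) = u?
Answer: -427921612/681639921 ≈ -0.62778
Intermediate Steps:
m = -1944 (m = -138 + 129*(-14) = -138 - 1806 = -1944)
m/(-449816) + (262*117 + w(3))/(-48492) = -1944/(-449816) + (262*117 - 6/3)/(-48492) = -1944*(-1/449816) + (30654 - 6*⅓)*(-1/48492) = 243/56227 + (30654 - 2)*(-1/48492) = 243/56227 + 30652*(-1/48492) = 243/56227 - 7663/12123 = -427921612/681639921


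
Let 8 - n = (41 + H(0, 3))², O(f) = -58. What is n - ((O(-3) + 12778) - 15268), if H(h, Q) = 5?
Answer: 440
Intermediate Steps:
n = -2108 (n = 8 - (41 + 5)² = 8 - 1*46² = 8 - 1*2116 = 8 - 2116 = -2108)
n - ((O(-3) + 12778) - 15268) = -2108 - ((-58 + 12778) - 15268) = -2108 - (12720 - 15268) = -2108 - 1*(-2548) = -2108 + 2548 = 440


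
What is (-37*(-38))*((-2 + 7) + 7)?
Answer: 16872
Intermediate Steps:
(-37*(-38))*((-2 + 7) + 7) = 1406*(5 + 7) = 1406*12 = 16872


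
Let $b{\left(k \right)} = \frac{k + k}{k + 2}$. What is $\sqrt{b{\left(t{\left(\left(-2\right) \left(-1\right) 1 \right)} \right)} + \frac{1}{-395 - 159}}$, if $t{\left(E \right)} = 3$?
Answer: $\frac{\sqrt{9193630}}{2770} \approx 1.0946$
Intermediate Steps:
$b{\left(k \right)} = \frac{2 k}{2 + k}$
$\sqrt{b{\left(t{\left(\left(-2\right) \left(-1\right) 1 \right)} \right)} + \frac{1}{-395 - 159}} = \sqrt{2 \cdot 3 \frac{1}{2 + 3} + \frac{1}{-395 - 159}} = \sqrt{2 \cdot 3 \cdot \frac{1}{5} + \frac{1}{-554}} = \sqrt{2 \cdot 3 \cdot \frac{1}{5} - \frac{1}{554}} = \sqrt{\frac{6}{5} - \frac{1}{554}} = \sqrt{\frac{3319}{2770}} = \frac{\sqrt{9193630}}{2770}$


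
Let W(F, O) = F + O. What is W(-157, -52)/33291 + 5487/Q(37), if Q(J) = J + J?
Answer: 182652251/2463534 ≈ 74.142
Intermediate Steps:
Q(J) = 2*J
W(-157, -52)/33291 + 5487/Q(37) = (-157 - 52)/33291 + 5487/((2*37)) = -209*1/33291 + 5487/74 = -209/33291 + 5487*(1/74) = -209/33291 + 5487/74 = 182652251/2463534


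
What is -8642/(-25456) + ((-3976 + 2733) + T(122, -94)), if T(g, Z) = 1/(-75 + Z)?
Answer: -2673015255/2151032 ≈ -1242.7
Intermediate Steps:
-8642/(-25456) + ((-3976 + 2733) + T(122, -94)) = -8642/(-25456) + ((-3976 + 2733) + 1/(-75 - 94)) = -8642*(-1/25456) + (-1243 + 1/(-169)) = 4321/12728 + (-1243 - 1/169) = 4321/12728 - 210068/169 = -2673015255/2151032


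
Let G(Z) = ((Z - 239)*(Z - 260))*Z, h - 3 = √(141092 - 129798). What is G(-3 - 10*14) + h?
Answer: -22014275 + √11294 ≈ -2.2014e+7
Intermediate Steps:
h = 3 + √11294 (h = 3 + √(141092 - 129798) = 3 + √11294 ≈ 109.27)
G(Z) = Z*(-260 + Z)*(-239 + Z) (G(Z) = ((-239 + Z)*(-260 + Z))*Z = ((-260 + Z)*(-239 + Z))*Z = Z*(-260 + Z)*(-239 + Z))
G(-3 - 10*14) + h = (-3 - 10*14)*(62140 + (-3 - 10*14)² - 499*(-3 - 10*14)) + (3 + √11294) = (-3 - 140)*(62140 + (-3 - 140)² - 499*(-3 - 140)) + (3 + √11294) = -143*(62140 + (-143)² - 499*(-143)) + (3 + √11294) = -143*(62140 + 20449 + 71357) + (3 + √11294) = -143*153946 + (3 + √11294) = -22014278 + (3 + √11294) = -22014275 + √11294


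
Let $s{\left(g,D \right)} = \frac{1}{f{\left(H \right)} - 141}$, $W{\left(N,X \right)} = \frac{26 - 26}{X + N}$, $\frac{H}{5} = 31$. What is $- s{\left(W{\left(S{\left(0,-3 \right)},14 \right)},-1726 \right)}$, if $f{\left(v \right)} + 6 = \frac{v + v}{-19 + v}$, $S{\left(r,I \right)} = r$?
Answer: $\frac{68}{9841} \approx 0.0069099$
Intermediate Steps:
$H = 155$ ($H = 5 \cdot 31 = 155$)
$W{\left(N,X \right)} = 0$ ($W{\left(N,X \right)} = \frac{0}{N + X} = 0$)
$f{\left(v \right)} = -6 + \frac{2 v}{-19 + v}$ ($f{\left(v \right)} = -6 + \frac{v + v}{-19 + v} = -6 + \frac{2 v}{-19 + v}$)
$s{\left(g,D \right)} = - \frac{68}{9841}$ ($s{\left(g,D \right)} = \frac{1}{\frac{2 \left(57 - 310\right)}{-19 + 155} - 141} = \frac{1}{\frac{2 \left(57 - 310\right)}{136} - 141} = \frac{1}{2 \cdot \frac{1}{136} \left(-253\right) - 141} = \frac{1}{- \frac{253}{68} - 141} = \frac{1}{- \frac{9841}{68}} = - \frac{68}{9841}$)
$- s{\left(W{\left(S{\left(0,-3 \right)},14 \right)},-1726 \right)} = \left(-1\right) \left(- \frac{68}{9841}\right) = \frac{68}{9841}$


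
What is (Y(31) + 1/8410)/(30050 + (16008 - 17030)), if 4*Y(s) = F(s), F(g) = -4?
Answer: -2803/81375160 ≈ -3.4445e-5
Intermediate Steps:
Y(s) = -1 (Y(s) = (¼)*(-4) = -1)
(Y(31) + 1/8410)/(30050 + (16008 - 17030)) = (-1 + 1/8410)/(30050 + (16008 - 17030)) = (-1 + 1/8410)/(30050 - 1022) = -8409/8410/29028 = -8409/8410*1/29028 = -2803/81375160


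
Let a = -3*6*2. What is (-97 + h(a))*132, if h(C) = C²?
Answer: 158268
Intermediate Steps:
a = -36 (a = -18*2 = -36)
(-97 + h(a))*132 = (-97 + (-36)²)*132 = (-97 + 1296)*132 = 1199*132 = 158268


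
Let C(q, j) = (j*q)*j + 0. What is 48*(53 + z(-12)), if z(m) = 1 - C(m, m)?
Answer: 85536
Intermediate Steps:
C(q, j) = q*j² (C(q, j) = q*j² + 0 = q*j²)
z(m) = 1 - m³ (z(m) = 1 - m*m² = 1 - m³)
48*(53 + z(-12)) = 48*(53 + (1 - 1*(-12)³)) = 48*(53 + (1 - 1*(-1728))) = 48*(53 + (1 + 1728)) = 48*(53 + 1729) = 48*1782 = 85536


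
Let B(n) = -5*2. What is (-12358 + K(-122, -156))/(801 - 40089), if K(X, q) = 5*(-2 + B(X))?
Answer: 6209/19644 ≈ 0.31608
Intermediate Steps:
B(n) = -10
K(X, q) = -60 (K(X, q) = 5*(-2 - 10) = 5*(-12) = -60)
(-12358 + K(-122, -156))/(801 - 40089) = (-12358 - 60)/(801 - 40089) = -12418/(-39288) = -12418*(-1/39288) = 6209/19644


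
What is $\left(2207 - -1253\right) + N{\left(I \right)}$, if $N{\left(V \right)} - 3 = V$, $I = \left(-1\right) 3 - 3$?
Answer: $3457$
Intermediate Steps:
$I = -6$ ($I = -3 - 3 = -6$)
$N{\left(V \right)} = 3 + V$
$\left(2207 - -1253\right) + N{\left(I \right)} = \left(2207 - -1253\right) + \left(3 - 6\right) = \left(2207 + 1253\right) - 3 = 3460 - 3 = 3457$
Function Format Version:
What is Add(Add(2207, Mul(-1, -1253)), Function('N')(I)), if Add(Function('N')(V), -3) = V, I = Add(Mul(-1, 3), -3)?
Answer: 3457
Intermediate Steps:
I = -6 (I = Add(-3, -3) = -6)
Function('N')(V) = Add(3, V)
Add(Add(2207, Mul(-1, -1253)), Function('N')(I)) = Add(Add(2207, Mul(-1, -1253)), Add(3, -6)) = Add(Add(2207, 1253), -3) = Add(3460, -3) = 3457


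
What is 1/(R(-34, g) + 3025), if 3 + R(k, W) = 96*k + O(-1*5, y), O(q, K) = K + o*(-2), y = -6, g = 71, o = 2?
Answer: -1/252 ≈ -0.0039683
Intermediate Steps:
O(q, K) = -4 + K (O(q, K) = K + 2*(-2) = K - 4 = -4 + K)
R(k, W) = -13 + 96*k (R(k, W) = -3 + (96*k + (-4 - 6)) = -3 + (96*k - 10) = -3 + (-10 + 96*k) = -13 + 96*k)
1/(R(-34, g) + 3025) = 1/((-13 + 96*(-34)) + 3025) = 1/((-13 - 3264) + 3025) = 1/(-3277 + 3025) = 1/(-252) = -1/252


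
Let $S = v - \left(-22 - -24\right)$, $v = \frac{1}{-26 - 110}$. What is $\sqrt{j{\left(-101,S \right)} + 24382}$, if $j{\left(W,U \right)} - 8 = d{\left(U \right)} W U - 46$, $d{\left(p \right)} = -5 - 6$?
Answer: $\frac{\sqrt{102254354}}{68} \approx 148.71$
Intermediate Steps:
$v = - \frac{1}{136}$ ($v = \frac{1}{-136} = - \frac{1}{136} \approx -0.0073529$)
$d{\left(p \right)} = -11$ ($d{\left(p \right)} = -5 - 6 = -11$)
$S = - \frac{273}{136}$ ($S = - \frac{1}{136} - \left(-22 - -24\right) = - \frac{1}{136} - \left(-22 + 24\right) = - \frac{1}{136} - 2 = - \frac{273}{136} \approx -2.0074$)
$j{\left(W,U \right)} = -38 - 11 U W$ ($j{\left(W,U \right)} = 8 + \left(- 11 W U - 46\right) = 8 - \left(46 + 11 U W\right) = -38 - 11 U W$)
$\sqrt{j{\left(-101,S \right)} + 24382} = \sqrt{\left(-38 - \left(- \frac{3003}{136}\right) \left(-101\right)\right) + 24382} = \sqrt{\left(-38 - \frac{303303}{136}\right) + 24382} = \sqrt{- \frac{308471}{136} + 24382} = \sqrt{\frac{3007481}{136}} = \frac{\sqrt{102254354}}{68}$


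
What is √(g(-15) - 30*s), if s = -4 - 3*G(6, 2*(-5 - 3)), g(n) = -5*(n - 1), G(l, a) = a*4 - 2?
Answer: 2*I*√1435 ≈ 75.763*I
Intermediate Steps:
G(l, a) = -2 + 4*a (G(l, a) = 4*a - 2 = -2 + 4*a)
g(n) = 5 - 5*n (g(n) = -5*(-1 + n) = 5 - 5*n)
s = 194 (s = -4 - 3*(-2 + 4*(2*(-5 - 3))) = -4 - 3*(-2 + 4*(2*(-8))) = -4 - 3*(-2 + 4*(-16)) = -4 - 3*(-2 - 64) = -4 - 3*(-66) = -4 + 198 = 194)
√(g(-15) - 30*s) = √((5 - 5*(-15)) - 30*194) = √((5 + 75) - 5820) = √(80 - 5820) = √(-5740) = 2*I*√1435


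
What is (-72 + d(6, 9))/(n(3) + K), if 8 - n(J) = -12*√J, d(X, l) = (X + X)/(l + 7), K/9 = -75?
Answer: 190095/1777828 + 855*√3/444457 ≈ 0.11026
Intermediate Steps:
K = -675 (K = 9*(-75) = -675)
d(X, l) = 2*X/(7 + l) (d(X, l) = (2*X)/(7 + l) = 2*X/(7 + l))
n(J) = 8 + 12*√J (n(J) = 8 - (-12)*√J = 8 + 12*√J)
(-72 + d(6, 9))/(n(3) + K) = (-72 + 2*6/(7 + 9))/((8 + 12*√3) - 675) = (-72 + 2*6/16)/(-667 + 12*√3) = (-72 + 2*6*(1/16))/(-667 + 12*√3) = (-72 + ¾)/(-667 + 12*√3) = -285/(4*(-667 + 12*√3))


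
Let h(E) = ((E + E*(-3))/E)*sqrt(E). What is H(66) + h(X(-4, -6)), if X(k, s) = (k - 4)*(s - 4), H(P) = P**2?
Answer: 4356 - 8*sqrt(5) ≈ 4338.1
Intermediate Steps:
X(k, s) = (-4 + k)*(-4 + s)
h(E) = -2*sqrt(E) (h(E) = ((E - 3*E)/E)*sqrt(E) = ((-2*E)/E)*sqrt(E) = -2*sqrt(E))
H(66) + h(X(-4, -6)) = 66**2 - 2*sqrt(16 - 4*(-4) - 4*(-6) - 4*(-6)) = 4356 - 2*sqrt(16 + 16 + 24 + 24) = 4356 - 8*sqrt(5)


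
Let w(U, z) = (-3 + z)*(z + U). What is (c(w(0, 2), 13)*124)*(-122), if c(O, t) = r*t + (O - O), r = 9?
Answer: -1769976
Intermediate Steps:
w(U, z) = (-3 + z)*(U + z)
c(O, t) = 9*t (c(O, t) = 9*t + (O - O) = 9*t + 0 = 9*t)
(c(w(0, 2), 13)*124)*(-122) = ((9*13)*124)*(-122) = (117*124)*(-122) = 14508*(-122) = -1769976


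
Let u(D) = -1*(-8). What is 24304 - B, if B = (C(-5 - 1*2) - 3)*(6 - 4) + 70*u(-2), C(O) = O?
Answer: 23764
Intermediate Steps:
u(D) = 8
B = 540 (B = ((-5 - 1*2) - 3)*(6 - 4) + 70*8 = ((-5 - 2) - 3)*2 + 560 = (-7 - 3)*2 + 560 = -10*2 + 560 = -20 + 560 = 540)
24304 - B = 24304 - 1*540 = 24304 - 540 = 23764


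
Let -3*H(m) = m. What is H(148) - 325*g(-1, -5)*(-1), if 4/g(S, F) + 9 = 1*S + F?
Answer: -136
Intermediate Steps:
H(m) = -m/3
g(S, F) = 4/(-9 + F + S) (g(S, F) = 4/(-9 + (1*S + F)) = 4/(-9 + (S + F)) = 4/(-9 + (F + S)) = 4/(-9 + F + S))
H(148) - 325*g(-1, -5)*(-1) = -⅓*148 - 325*(4/(-9 - 5 - 1))*(-1) = -148/3 - 325*(4/(-15))*(-1) = -148/3 - 325*(4*(-1/15))*(-1) = -148/3 - 325*(-4/15*(-1)) = -148/3 - 325*4/15 = -148/3 - 1*260/3 = -148/3 - 260/3 = -136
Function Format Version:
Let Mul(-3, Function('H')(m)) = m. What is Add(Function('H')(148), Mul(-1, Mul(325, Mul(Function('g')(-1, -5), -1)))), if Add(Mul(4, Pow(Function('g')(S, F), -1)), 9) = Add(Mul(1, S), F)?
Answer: -136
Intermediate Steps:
Function('H')(m) = Mul(Rational(-1, 3), m)
Function('g')(S, F) = Mul(4, Pow(Add(-9, F, S), -1)) (Function('g')(S, F) = Mul(4, Pow(Add(-9, Add(Mul(1, S), F)), -1)) = Mul(4, Pow(Add(-9, Add(S, F)), -1)) = Mul(4, Pow(Add(-9, Add(F, S)), -1)) = Mul(4, Pow(Add(-9, F, S), -1)))
Add(Function('H')(148), Mul(-1, Mul(325, Mul(Function('g')(-1, -5), -1)))) = Add(Mul(Rational(-1, 3), 148), Mul(-1, Mul(325, Mul(Mul(4, Pow(Add(-9, -5, -1), -1)), -1)))) = Add(Rational(-148, 3), Mul(-1, Mul(325, Mul(Mul(4, Pow(-15, -1)), -1)))) = Add(Rational(-148, 3), Mul(-1, Mul(325, Mul(Mul(4, Rational(-1, 15)), -1)))) = Add(Rational(-148, 3), Mul(-1, Mul(325, Mul(Rational(-4, 15), -1)))) = Add(Rational(-148, 3), Mul(-1, Mul(325, Rational(4, 15)))) = Add(Rational(-148, 3), Mul(-1, Rational(260, 3))) = Add(Rational(-148, 3), Rational(-260, 3)) = -136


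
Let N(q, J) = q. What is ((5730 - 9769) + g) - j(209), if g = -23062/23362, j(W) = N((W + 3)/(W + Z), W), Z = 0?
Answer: -9865414182/2441329 ≈ -4041.0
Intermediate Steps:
j(W) = (3 + W)/W (j(W) = (W + 3)/(W + 0) = (3 + W)/W)
g = -11531/11681 (g = -23062*1/23362 = -11531/11681 ≈ -0.98716)
((5730 - 9769) + g) - j(209) = ((5730 - 9769) - 11531/11681) - (3 + 209)/209 = (-4039 - 11531/11681) - 212/209 = -47191090/11681 - 1*212/209 = -47191090/11681 - 212/209 = -9865414182/2441329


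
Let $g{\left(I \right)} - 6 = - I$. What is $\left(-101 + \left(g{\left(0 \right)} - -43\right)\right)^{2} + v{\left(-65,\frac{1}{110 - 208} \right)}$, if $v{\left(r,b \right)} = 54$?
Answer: $2758$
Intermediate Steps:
$g{\left(I \right)} = 6 - I$
$\left(-101 + \left(g{\left(0 \right)} - -43\right)\right)^{2} + v{\left(-65,\frac{1}{110 - 208} \right)} = \left(-101 + \left(\left(6 - 0\right) - -43\right)\right)^{2} + 54 = \left(-101 + \left(\left(6 + 0\right) + 43\right)\right)^{2} + 54 = \left(-101 + \left(6 + 43\right)\right)^{2} + 54 = \left(-101 + 49\right)^{2} + 54 = \left(-52\right)^{2} + 54 = 2704 + 54 = 2758$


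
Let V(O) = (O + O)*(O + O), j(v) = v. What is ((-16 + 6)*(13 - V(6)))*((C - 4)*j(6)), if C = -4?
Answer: -62880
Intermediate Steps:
V(O) = 4*O² (V(O) = (2*O)*(2*O) = 4*O²)
((-16 + 6)*(13 - V(6)))*((C - 4)*j(6)) = ((-16 + 6)*(13 - 4*6²))*((-4 - 4)*6) = (-10*(13 - 4*36))*(-8*6) = -10*(13 - 1*144)*(-48) = -10*(13 - 144)*(-48) = -10*(-131)*(-48) = 1310*(-48) = -62880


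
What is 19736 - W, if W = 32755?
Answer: -13019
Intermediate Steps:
19736 - W = 19736 - 1*32755 = 19736 - 32755 = -13019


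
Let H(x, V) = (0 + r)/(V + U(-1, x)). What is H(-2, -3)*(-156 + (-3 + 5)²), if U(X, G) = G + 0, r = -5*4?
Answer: -608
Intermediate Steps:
r = -20
U(X, G) = G
H(x, V) = -20/(V + x) (H(x, V) = (0 - 20)/(V + x) = -20/(V + x))
H(-2, -3)*(-156 + (-3 + 5)²) = (-20/(-3 - 2))*(-156 + (-3 + 5)²) = (-20/(-5))*(-156 + 2²) = (-20*(-⅕))*(-156 + 4) = 4*(-152) = -608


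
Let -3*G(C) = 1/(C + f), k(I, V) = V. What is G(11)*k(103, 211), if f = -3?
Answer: -211/24 ≈ -8.7917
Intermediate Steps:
G(C) = -1/(3*(-3 + C)) (G(C) = -1/(3*(C - 3)) = -1/(3*(-3 + C)))
G(11)*k(103, 211) = -1/(-9 + 3*11)*211 = -1/(-9 + 33)*211 = -1/24*211 = -211/24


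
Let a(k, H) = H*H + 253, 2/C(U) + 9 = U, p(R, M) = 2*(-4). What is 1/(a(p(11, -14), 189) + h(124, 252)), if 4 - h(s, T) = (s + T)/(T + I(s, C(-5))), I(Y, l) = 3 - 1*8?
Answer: 247/8886190 ≈ 2.7796e-5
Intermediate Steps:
p(R, M) = -8
C(U) = 2/(-9 + U)
a(k, H) = 253 + H² (a(k, H) = H² + 253 = 253 + H²)
I(Y, l) = -5 (I(Y, l) = 3 - 8 = -5)
h(s, T) = 4 - (T + s)/(-5 + T) (h(s, T) = 4 - (s + T)/(T - 5) = 4 - (T + s)/(-5 + T))
1/(a(p(11, -14), 189) + h(124, 252)) = 1/((253 + 189²) + (-20 - 1*124 + 3*252)/(-5 + 252)) = 1/((253 + 35721) + (-20 - 124 + 756)/247) = 1/(35974 + (1/247)*612) = 1/(35974 + 612/247) = 1/(8886190/247) = 247/8886190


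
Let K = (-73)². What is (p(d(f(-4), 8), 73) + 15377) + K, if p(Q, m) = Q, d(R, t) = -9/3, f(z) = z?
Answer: 20703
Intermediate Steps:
K = 5329
d(R, t) = -3 (d(R, t) = -9*⅓ = -3)
(p(d(f(-4), 8), 73) + 15377) + K = (-3 + 15377) + 5329 = 15374 + 5329 = 20703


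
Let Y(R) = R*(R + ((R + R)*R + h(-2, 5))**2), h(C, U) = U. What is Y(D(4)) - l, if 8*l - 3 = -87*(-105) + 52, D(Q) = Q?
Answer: 17373/4 ≈ 4343.3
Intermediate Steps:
l = 4595/4 (l = 3/8 + (-87*(-105) + 52)/8 = 3/8 + (9135 + 52)/8 = 3/8 + (1/8)*9187 = 3/8 + 9187/8 = 4595/4 ≈ 1148.8)
Y(R) = R*(R + (5 + 2*R**2)**2) (Y(R) = R*(R + ((R + R)*R + 5)**2) = R*(R + ((2*R)*R + 5)**2) = R*(R + (2*R**2 + 5)**2) = R*(R + (5 + 2*R**2)**2))
Y(D(4)) - l = 4*(4 + (5 + 2*4**2)**2) - 1*4595/4 = 4*(4 + (5 + 2*16)**2) - 4595/4 = 4*(4 + (5 + 32)**2) - 4595/4 = 4*(4 + 37**2) - 4595/4 = 4*(4 + 1369) - 4595/4 = 4*1373 - 4595/4 = 5492 - 4595/4 = 17373/4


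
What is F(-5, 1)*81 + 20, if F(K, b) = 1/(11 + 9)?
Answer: 481/20 ≈ 24.050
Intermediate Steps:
F(K, b) = 1/20
F(-5, 1)*81 + 20 = (1/20)*81 + 20 = 81/20 + 20 = 481/20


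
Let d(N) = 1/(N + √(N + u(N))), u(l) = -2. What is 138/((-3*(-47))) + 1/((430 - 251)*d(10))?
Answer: 8704/8413 + 2*√2/179 ≈ 1.0504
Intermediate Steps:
d(N) = 1/(N + √(-2 + N)) (d(N) = 1/(N + √(N - 2)) = 1/(N + √(-2 + N)))
138/((-3*(-47))) + 1/((430 - 251)*d(10)) = 138/((-3*(-47))) + 1/((430 - 251)*(1/(10 + √(-2 + 10)))) = 138/141 + 1/(179*(1/(10 + √8))) = 138*(1/141) + 1/(179*(1/(10 + 2*√2))) = 46/47 + (10 + 2*√2)/179 = 46/47 + (10/179 + 2*√2/179) = 8704/8413 + 2*√2/179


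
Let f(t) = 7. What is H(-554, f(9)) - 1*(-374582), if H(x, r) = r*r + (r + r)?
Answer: 374645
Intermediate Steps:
H(x, r) = r**2 + 2*r
H(-554, f(9)) - 1*(-374582) = 7*(2 + 7) - 1*(-374582) = 7*9 + 374582 = 63 + 374582 = 374645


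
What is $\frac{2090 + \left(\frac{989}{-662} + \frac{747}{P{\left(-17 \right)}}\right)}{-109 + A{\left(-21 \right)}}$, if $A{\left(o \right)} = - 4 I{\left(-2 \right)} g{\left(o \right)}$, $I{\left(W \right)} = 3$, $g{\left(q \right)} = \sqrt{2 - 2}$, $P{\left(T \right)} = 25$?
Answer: $- \frac{35059289}{1803950} \approx -19.435$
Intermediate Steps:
$g{\left(q \right)} = 0$ ($g{\left(q \right)} = \sqrt{0} = 0$)
$A{\left(o \right)} = 0$ ($A{\left(o \right)} = \left(-4\right) 3 \cdot 0 = \left(-12\right) 0 = 0$)
$\frac{2090 + \left(\frac{989}{-662} + \frac{747}{P{\left(-17 \right)}}\right)}{-109 + A{\left(-21 \right)}} = \frac{2090 + \left(\frac{989}{-662} + \frac{747}{25}\right)}{-109 + 0} = \frac{2090 + \left(989 \left(- \frac{1}{662}\right) + 747 \cdot \frac{1}{25}\right)}{-109} = \left(2090 + \left(- \frac{989}{662} + \frac{747}{25}\right)\right) \left(- \frac{1}{109}\right) = \left(2090 + \frac{469789}{16550}\right) \left(- \frac{1}{109}\right) = \frac{35059289}{16550} \left(- \frac{1}{109}\right) = - \frac{35059289}{1803950}$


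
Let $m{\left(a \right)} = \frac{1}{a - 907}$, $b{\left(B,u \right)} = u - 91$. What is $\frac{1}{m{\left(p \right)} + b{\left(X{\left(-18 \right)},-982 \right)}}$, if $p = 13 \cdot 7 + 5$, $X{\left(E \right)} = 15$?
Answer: $- \frac{811}{870204} \approx -0.00093197$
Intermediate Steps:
$b{\left(B,u \right)} = -91 + u$
$p = 96$ ($p = 91 + 5 = 96$)
$m{\left(a \right)} = \frac{1}{-907 + a}$
$\frac{1}{m{\left(p \right)} + b{\left(X{\left(-18 \right)},-982 \right)}} = \frac{1}{\frac{1}{-907 + 96} - 1073} = \frac{1}{\frac{1}{-811} - 1073} = \frac{1}{- \frac{1}{811} - 1073} = \frac{1}{- \frac{870204}{811}} = - \frac{811}{870204}$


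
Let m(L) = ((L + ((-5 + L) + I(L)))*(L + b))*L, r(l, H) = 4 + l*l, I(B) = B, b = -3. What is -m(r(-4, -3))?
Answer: -18700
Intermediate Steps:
r(l, H) = 4 + l²
m(L) = L*(-5 + 3*L)*(-3 + L) (m(L) = ((L + ((-5 + L) + L))*(L - 3))*L = ((L + (-5 + 2*L))*(-3 + L))*L = ((-5 + 3*L)*(-3 + L))*L = L*(-5 + 3*L)*(-3 + L))
-m(r(-4, -3)) = -(4 + (-4)²)*(15 - 14*(4 + (-4)²) + 3*(4 + (-4)²)²) = -(4 + 16)*(15 - 14*(4 + 16) + 3*(4 + 16)²) = -20*(15 - 14*20 + 3*20²) = -20*(15 - 280 + 3*400) = -20*(15 - 280 + 1200) = -20*935 = -1*18700 = -18700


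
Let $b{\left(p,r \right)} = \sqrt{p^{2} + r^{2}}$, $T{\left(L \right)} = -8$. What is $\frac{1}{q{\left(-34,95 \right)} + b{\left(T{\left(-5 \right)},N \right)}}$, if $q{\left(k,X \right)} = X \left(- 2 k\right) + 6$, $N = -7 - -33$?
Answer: $\frac{3233}{20904208} - \frac{\sqrt{185}}{20904208} \approx 0.00015401$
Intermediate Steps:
$N = 26$ ($N = -7 + 33 = 26$)
$q{\left(k,X \right)} = 6 - 2 X k$ ($q{\left(k,X \right)} = - 2 X k + 6 = 6 - 2 X k$)
$\frac{1}{q{\left(-34,95 \right)} + b{\left(T{\left(-5 \right)},N \right)}} = \frac{1}{\left(6 - 190 \left(-34\right)\right) + \sqrt{\left(-8\right)^{2} + 26^{2}}} = \frac{1}{\left(6 + 6460\right) + \sqrt{64 + 676}} = \frac{1}{6466 + \sqrt{740}} = \frac{1}{6466 + 2 \sqrt{185}}$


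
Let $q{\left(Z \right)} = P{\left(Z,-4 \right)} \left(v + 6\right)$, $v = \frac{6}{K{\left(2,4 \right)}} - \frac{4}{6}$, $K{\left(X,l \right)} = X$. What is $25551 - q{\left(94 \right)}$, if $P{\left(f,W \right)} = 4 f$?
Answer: $\frac{67253}{3} \approx 22418.0$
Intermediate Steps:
$v = \frac{7}{3}$ ($v = \frac{6}{2} - \frac{4}{6} = 6 \cdot \frac{1}{2} - \frac{2}{3} = 3 - \frac{2}{3} = \frac{7}{3} \approx 2.3333$)
$q{\left(Z \right)} = \frac{100 Z}{3}$ ($q{\left(Z \right)} = 4 Z \left(\frac{7}{3} + 6\right) = 4 Z \frac{25}{3} = \frac{100 Z}{3}$)
$25551 - q{\left(94 \right)} = 25551 - \frac{100}{3} \cdot 94 = 25551 - \frac{9400}{3} = \frac{67253}{3}$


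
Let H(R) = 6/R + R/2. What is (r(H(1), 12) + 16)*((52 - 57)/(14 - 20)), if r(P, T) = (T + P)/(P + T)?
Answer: 85/6 ≈ 14.167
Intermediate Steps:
H(R) = R/2 + 6/R (H(R) = 6/R + R*(1/2) = 6/R + R/2 = R/2 + 6/R)
r(P, T) = 1 (r(P, T) = (P + T)/(P + T) = 1)
(r(H(1), 12) + 16)*((52 - 57)/(14 - 20)) = (1 + 16)*((52 - 57)/(14 - 20)) = 17*(-5/(-6)) = 17*(-5*(-1/6)) = 17*(5/6) = 85/6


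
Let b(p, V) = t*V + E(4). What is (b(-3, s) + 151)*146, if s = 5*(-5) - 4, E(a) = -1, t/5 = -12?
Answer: 275940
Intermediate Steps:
t = -60 (t = 5*(-12) = -60)
s = -29 (s = -25 - 4 = -29)
b(p, V) = -1 - 60*V (b(p, V) = -60*V - 1 = -1 - 60*V)
(b(-3, s) + 151)*146 = ((-1 - 60*(-29)) + 151)*146 = ((-1 + 1740) + 151)*146 = (1739 + 151)*146 = 1890*146 = 275940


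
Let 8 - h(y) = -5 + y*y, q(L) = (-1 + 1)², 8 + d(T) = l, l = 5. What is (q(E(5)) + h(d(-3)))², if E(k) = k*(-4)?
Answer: 16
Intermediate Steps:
E(k) = -4*k
d(T) = -3 (d(T) = -8 + 5 = -3)
q(L) = 0 (q(L) = 0² = 0)
h(y) = 13 - y² (h(y) = 8 - (-5 + y*y) = 8 - (-5 + y²) = 8 + (5 - y²) = 13 - y²)
(q(E(5)) + h(d(-3)))² = (0 + (13 - 1*(-3)²))² = (0 + (13 - 1*9))² = (0 + (13 - 9))² = (0 + 4)² = 4² = 16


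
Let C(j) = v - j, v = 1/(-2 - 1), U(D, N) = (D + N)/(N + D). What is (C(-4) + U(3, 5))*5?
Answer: 70/3 ≈ 23.333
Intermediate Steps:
U(D, N) = 1 (U(D, N) = (D + N)/(D + N) = 1)
v = -1/3 (v = 1/(-3) = -1/3 ≈ -0.33333)
C(j) = -1/3 - j
(C(-4) + U(3, 5))*5 = ((-1/3 - 1*(-4)) + 1)*5 = ((-1/3 + 4) + 1)*5 = (11/3 + 1)*5 = (14/3)*5 = 70/3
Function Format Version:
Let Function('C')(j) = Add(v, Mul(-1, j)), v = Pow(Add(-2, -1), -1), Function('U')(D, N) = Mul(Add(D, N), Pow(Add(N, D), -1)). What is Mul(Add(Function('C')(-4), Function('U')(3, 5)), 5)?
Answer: Rational(70, 3) ≈ 23.333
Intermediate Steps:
Function('U')(D, N) = 1 (Function('U')(D, N) = Mul(Add(D, N), Pow(Add(D, N), -1)) = 1)
v = Rational(-1, 3) (v = Pow(-3, -1) = Rational(-1, 3) ≈ -0.33333)
Function('C')(j) = Add(Rational(-1, 3), Mul(-1, j))
Mul(Add(Function('C')(-4), Function('U')(3, 5)), 5) = Mul(Add(Add(Rational(-1, 3), Mul(-1, -4)), 1), 5) = Mul(Add(Add(Rational(-1, 3), 4), 1), 5) = Mul(Add(Rational(11, 3), 1), 5) = Mul(Rational(14, 3), 5) = Rational(70, 3)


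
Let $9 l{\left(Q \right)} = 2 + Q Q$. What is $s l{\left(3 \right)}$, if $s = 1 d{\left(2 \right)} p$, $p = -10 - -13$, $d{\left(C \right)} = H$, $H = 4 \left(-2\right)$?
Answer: $- \frac{88}{3} \approx -29.333$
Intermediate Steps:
$H = -8$
$d{\left(C \right)} = -8$
$p = 3$ ($p = -10 + 13 = 3$)
$l{\left(Q \right)} = \frac{2}{9} + \frac{Q^{2}}{9}$ ($l{\left(Q \right)} = \frac{2 + Q Q}{9} = \frac{2 + Q^{2}}{9} = \frac{2}{9} + \frac{Q^{2}}{9}$)
$s = -24$ ($s = 1 \left(-8\right) 3 = \left(-8\right) 3 = -24$)
$s l{\left(3 \right)} = - 24 \left(\frac{2}{9} + \frac{3^{2}}{9}\right) = - 24 \left(\frac{2}{9} + \frac{1}{9} \cdot 9\right) = - 24 \left(\frac{2}{9} + 1\right) = \left(-24\right) \frac{11}{9} = - \frac{88}{3}$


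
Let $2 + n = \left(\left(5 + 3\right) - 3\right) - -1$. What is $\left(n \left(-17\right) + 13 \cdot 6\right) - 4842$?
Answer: $-4832$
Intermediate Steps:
$n = 4$ ($n = -2 + \left(\left(\left(5 + 3\right) - 3\right) - -1\right) = -2 + \left(\left(8 - 3\right) + 1\right) = -2 + \left(5 + 1\right) = -2 + 6 = 4$)
$\left(n \left(-17\right) + 13 \cdot 6\right) - 4842 = \left(4 \left(-17\right) + 13 \cdot 6\right) - 4842 = \left(-68 + 78\right) - 4842 = 10 - 4842 = -4832$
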